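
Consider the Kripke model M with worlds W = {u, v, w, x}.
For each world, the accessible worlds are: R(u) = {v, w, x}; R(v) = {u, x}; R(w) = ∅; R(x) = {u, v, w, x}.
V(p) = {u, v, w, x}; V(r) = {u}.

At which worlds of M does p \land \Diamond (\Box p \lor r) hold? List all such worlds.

u, v, x

Let φ = p \land \Diamond (\Box p \lor r). Evaluate φ at each world:
  u (successors {v, w, x}): φ is true.
  v (successors {u, x}): φ is true.
  w (successors ∅): φ is false.
  x (successors {u, v, w, x}): φ is true.
For instance, at v:
  At v: p is true, \Diamond (\Box p \lor r) is true, so p \land \Diamond (\Box p \lor r) is true.
    At v: \Diamond (\Box p \lor r) requires \Box p \lor r at some successor in {u, x}.
      \Box p \lor r holds at u, so \Diamond (\Box p \lor r) is true at v.
Satisfying worlds: {u, v, x}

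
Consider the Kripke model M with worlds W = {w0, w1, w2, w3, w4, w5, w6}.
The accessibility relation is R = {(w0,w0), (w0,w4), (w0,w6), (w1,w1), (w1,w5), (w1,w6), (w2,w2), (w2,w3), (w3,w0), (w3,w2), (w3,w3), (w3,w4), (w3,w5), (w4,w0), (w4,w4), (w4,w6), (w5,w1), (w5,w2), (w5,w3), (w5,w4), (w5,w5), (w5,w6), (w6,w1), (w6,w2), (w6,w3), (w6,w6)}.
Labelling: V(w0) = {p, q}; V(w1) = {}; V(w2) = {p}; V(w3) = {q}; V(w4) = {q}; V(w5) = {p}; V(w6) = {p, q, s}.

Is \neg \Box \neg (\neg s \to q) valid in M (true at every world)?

Let φ = \neg \Box \neg (\neg s \to q). Evaluate φ at each world:
  w0 (successors {w0, w4, w6}): φ is true.
  w1 (successors {w1, w5, w6}): φ is true.
  w2 (successors {w2, w3}): φ is true.
  w3 (successors {w0, w2, w3, w4, w5}): φ is true.
  w4 (successors {w0, w4, w6}): φ is true.
  w5 (successors {w1, w2, w3, w4, w5, w6}): φ is true.
  w6 (successors {w1, w2, w3, w6}): φ is true.
For instance, at w1:
  At w1: \Box \neg (\neg s \to q) is false, so \neg \Box \neg (\neg s \to q) is true.
    At w1: \Box \neg (\neg s \to q) requires \neg (\neg s \to q) at every successor {w1, w5, w6}.
      \neg (\neg s \to q) fails at w6, so \Box \neg (\neg s \to q) is false at w1.

Yes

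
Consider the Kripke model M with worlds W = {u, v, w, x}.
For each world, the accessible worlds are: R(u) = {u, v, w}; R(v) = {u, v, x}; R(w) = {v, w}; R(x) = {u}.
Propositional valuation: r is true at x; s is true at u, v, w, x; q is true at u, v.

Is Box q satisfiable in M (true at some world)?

Recall that Box ψ holds at a world iff ψ holds at every accessible world, and Dia ψ holds iff ψ holds at some accessible world.
Let φ = Box q. Evaluate φ at each world:
  u (successors {u, v, w}): φ is false.
  v (successors {u, v, x}): φ is false.
  w (successors {v, w}): φ is false.
  x (successors {u}): φ is true.
Detail at x (witness):
  At x: Box q requires q at every successor {u}.
    At u: q is true.
  So Box q is true at x.

Yes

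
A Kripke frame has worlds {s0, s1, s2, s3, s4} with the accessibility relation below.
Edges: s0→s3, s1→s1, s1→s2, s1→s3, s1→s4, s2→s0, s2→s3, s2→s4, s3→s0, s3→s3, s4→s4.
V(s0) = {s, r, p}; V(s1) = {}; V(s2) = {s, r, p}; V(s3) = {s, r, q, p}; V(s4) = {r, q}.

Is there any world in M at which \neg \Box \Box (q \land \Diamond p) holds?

Yes

Let φ = \neg \Box \Box (q \land \Diamond p). Evaluate φ at each world:
  s0 (successors {s3}): φ is true.
  s1 (successors {s1, s2, s3, s4}): φ is true.
  s2 (successors {s0, s3, s4}): φ is true.
  s3 (successors {s0, s3}): φ is true.
  s4 (successors {s4}): φ is true.
Detail at s0 (witness):
  At s0: \Box \Box (q \land \Diamond p) is false, so \neg \Box \Box (q \land \Diamond p) is true.
    At s0: \Box \Box (q \land \Diamond p) requires \Box (q \land \Diamond p) at every successor {s3}.
      \Box (q \land \Diamond p) fails at s3, so \Box \Box (q \land \Diamond p) is false at s0.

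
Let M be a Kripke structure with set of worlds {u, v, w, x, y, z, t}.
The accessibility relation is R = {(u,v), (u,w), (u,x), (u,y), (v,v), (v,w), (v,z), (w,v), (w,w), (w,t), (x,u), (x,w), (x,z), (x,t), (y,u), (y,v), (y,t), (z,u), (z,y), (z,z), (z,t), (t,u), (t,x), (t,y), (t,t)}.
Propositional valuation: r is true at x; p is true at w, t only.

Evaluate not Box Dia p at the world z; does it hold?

No

At z: Box Dia p is true, so not Box Dia p is false.
  At z: Box Dia p requires Dia p at every successor {u, y, z, t}.
    At u: Dia p is true.
    At y: Dia p is true.
    At z: Dia p is true.
    At t: Dia p is true.
  So Box Dia p is true at z.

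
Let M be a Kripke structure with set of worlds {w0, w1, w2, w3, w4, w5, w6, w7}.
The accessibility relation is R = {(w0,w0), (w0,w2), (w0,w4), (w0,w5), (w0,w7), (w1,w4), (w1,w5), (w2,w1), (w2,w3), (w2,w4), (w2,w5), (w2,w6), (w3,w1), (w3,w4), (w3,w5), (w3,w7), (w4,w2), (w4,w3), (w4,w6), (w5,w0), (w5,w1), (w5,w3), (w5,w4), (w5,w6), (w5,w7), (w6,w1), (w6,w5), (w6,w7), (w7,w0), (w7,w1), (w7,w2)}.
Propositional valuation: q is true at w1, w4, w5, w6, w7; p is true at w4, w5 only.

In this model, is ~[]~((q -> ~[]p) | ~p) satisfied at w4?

Yes

At w4: []~((q -> ~[]p) | ~p) is false, so ~[]~((q -> ~[]p) | ~p) is true.
  At w4: []~((q -> ~[]p) | ~p) requires ~((q -> ~[]p) | ~p) at every successor {w2, w3, w6}.
    ~((q -> ~[]p) | ~p) fails at w2, so []~((q -> ~[]p) | ~p) is false at w4.
      At w2: (q -> ~[]p) | ~p is true, so ~((q -> ~[]p) | ~p) is false.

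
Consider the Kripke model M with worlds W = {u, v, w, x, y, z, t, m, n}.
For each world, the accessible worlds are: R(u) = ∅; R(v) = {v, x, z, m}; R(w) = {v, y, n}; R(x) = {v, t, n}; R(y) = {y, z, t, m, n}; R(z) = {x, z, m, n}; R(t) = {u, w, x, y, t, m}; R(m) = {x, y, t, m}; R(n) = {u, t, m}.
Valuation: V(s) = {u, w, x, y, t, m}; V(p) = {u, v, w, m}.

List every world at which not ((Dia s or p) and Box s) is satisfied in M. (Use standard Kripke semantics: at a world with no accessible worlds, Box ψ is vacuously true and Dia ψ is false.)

Recall that Box ψ holds at a world iff ψ holds at every accessible world, and Dia ψ holds iff ψ holds at some accessible world.
Let φ = not ((Dia s or p) and Box s). Evaluate φ at each world:
  u (successors ∅): φ is false.
  v (successors {v, x, z, m}): φ is true.
  w (successors {v, y, n}): φ is true.
  x (successors {v, t, n}): φ is true.
  y (successors {y, z, t, m, n}): φ is true.
  z (successors {x, z, m, n}): φ is true.
  t (successors {u, w, x, y, t, m}): φ is false.
  m (successors {x, y, t, m}): φ is false.
  n (successors {u, t, m}): φ is false.
For instance, at y:
  At y: (Dia s or p) and Box s is false, so not ((Dia s or p) and Box s) is true.
    At y: Dia s or p is true, Box s is false, so (Dia s or p) and Box s is false.
      At y: Dia s is true, p is false, so Dia s or p is true.
      At y: Box s requires s at every successor {y, z, t, m, n}.
        s fails at z, so Box s is false at y.
Satisfying worlds: {v, w, x, y, z}

v, w, x, y, z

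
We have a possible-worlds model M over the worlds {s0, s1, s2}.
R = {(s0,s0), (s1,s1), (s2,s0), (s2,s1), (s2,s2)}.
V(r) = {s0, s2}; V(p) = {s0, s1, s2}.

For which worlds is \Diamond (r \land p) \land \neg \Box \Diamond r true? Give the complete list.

Recall that \Box ψ holds at a world iff ψ holds at every accessible world, and \Diamond ψ holds iff ψ holds at some accessible world.
Let φ = \Diamond (r \land p) \land \neg \Box \Diamond r. Evaluate φ at each world:
  s0 (successors {s0}): φ is false.
  s1 (successors {s1}): φ is false.
  s2 (successors {s0, s1, s2}): φ is true.
For instance, at s0:
  At s0: \Diamond (r \land p) is true, \neg \Box \Diamond r is false, so \Diamond (r \land p) \land \neg \Box \Diamond r is false.
    At s0: \Diamond (r \land p) requires r \land p at some successor in {s0}.
      r \land p holds at s0, so \Diamond (r \land p) is true at s0.
    At s0: \Box \Diamond r is true, so \neg \Box \Diamond r is false.
      At s0: \Box \Diamond r requires \Diamond r at every successor {s0}.
        At s0: \Diamond r is true.
      So \Box \Diamond r is true at s0.
Satisfying worlds: {s2}

s2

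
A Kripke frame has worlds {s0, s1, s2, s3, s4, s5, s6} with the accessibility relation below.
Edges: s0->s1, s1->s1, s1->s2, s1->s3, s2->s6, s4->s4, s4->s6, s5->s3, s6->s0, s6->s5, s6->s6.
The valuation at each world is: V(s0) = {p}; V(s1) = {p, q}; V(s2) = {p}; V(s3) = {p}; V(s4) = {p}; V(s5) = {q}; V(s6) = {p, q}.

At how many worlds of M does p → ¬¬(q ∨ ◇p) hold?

Let φ = p → ¬¬(q ∨ ◇p). Evaluate φ at each world:
  s0 (successors {s1}): φ is true.
  s1 (successors {s1, s2, s3}): φ is true.
  s2 (successors {s6}): φ is true.
  s3 (successors ∅): φ is false.
  s4 (successors {s4, s6}): φ is true.
  s5 (successors {s3}): φ is true.
  s6 (successors {s0, s5, s6}): φ is true.
For instance, at s0:
  At s0: p is true, ¬¬(q ∨ ◇p) is true, so p → ¬¬(q ∨ ◇p) is true.
    At s0: ¬(q ∨ ◇p) is false, so ¬¬(q ∨ ◇p) is true.
      At s0: q ∨ ◇p is true, so ¬(q ∨ ◇p) is false.
Satisfying worlds: {s0, s1, s2, s4, s5, s6}

6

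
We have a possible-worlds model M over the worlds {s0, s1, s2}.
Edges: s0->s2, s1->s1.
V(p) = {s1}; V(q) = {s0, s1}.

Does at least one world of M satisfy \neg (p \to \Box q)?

No

Let φ = \neg (p \to \Box q). Evaluate φ at each world:
  s0 (successors {s2}): φ is false.
  s1 (successors {s1}): φ is false.
  s2 (successors ∅): φ is false.
For instance, at s0:
  At s0: p \to \Box q is true, so \neg (p \to \Box q) is false.
    At s0: p is false, \Box q is false, so p \to \Box q is true.
      At s0: \Box q requires q at every successor {s2}.
        q fails at s2, so \Box q is false at s0.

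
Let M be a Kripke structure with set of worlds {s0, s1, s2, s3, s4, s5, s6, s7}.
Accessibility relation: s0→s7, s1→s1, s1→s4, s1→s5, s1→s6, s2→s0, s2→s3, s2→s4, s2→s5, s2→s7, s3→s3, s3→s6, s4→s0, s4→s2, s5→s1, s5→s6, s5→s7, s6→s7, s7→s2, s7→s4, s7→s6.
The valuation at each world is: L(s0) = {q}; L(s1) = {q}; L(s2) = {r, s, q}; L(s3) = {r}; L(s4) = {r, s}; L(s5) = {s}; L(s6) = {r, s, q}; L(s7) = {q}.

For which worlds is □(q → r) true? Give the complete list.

Let φ = □(q → r). Evaluate φ at each world:
  s0 (successors {s7}): φ is false.
  s1 (successors {s1, s4, s5, s6}): φ is false.
  s2 (successors {s0, s3, s4, s5, s7}): φ is false.
  s3 (successors {s3, s6}): φ is true.
  s4 (successors {s0, s2}): φ is false.
  s5 (successors {s1, s6, s7}): φ is false.
  s6 (successors {s7}): φ is false.
  s7 (successors {s2, s4, s6}): φ is true.
For instance, at s2:
  At s2: □(q → r) requires q → r at every successor {s0, s3, s4, s5, s7}.
    q → r fails at s0, so □(q → r) is false at s2.
Satisfying worlds: {s3, s7}

s3, s7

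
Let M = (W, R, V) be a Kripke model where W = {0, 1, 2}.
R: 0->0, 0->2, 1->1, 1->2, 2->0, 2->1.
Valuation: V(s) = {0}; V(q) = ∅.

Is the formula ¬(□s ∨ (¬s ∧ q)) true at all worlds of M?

Let φ = ¬(□s ∨ (¬s ∧ q)). Evaluate φ at each world:
  0 (successors {0, 2}): φ is true.
  1 (successors {1, 2}): φ is true.
  2 (successors {0, 1}): φ is true.
For instance, at 0:
  At 0: □s ∨ (¬s ∧ q) is false, so ¬(□s ∨ (¬s ∧ q)) is true.
    At 0: □s is false, ¬s ∧ q is false, so □s ∨ (¬s ∧ q) is false.
      At 0: □s requires s at every successor {0, 2}.
        s fails at 2, so □s is false at 0.

Yes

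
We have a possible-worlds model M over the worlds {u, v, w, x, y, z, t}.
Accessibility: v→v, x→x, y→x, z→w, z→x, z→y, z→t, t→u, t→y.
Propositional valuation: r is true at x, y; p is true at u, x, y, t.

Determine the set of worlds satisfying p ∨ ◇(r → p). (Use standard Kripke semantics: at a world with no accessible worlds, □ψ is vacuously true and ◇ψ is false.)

u, v, x, y, z, t

Let φ = p ∨ ◇(r → p). Evaluate φ at each world:
  u (successors ∅): φ is true.
  v (successors {v}): φ is true.
  w (successors ∅): φ is false.
  x (successors {x}): φ is true.
  y (successors {x}): φ is true.
  z (successors {w, x, y, t}): φ is true.
  t (successors {u, y}): φ is true.
For instance, at t:
  At t: p is true, ◇(r → p) is true, so p ∨ ◇(r → p) is true.
    At t: ◇(r → p) requires r → p at some successor in {u, y}.
      r → p holds at u, so ◇(r → p) is true at t.
Satisfying worlds: {u, v, x, y, z, t}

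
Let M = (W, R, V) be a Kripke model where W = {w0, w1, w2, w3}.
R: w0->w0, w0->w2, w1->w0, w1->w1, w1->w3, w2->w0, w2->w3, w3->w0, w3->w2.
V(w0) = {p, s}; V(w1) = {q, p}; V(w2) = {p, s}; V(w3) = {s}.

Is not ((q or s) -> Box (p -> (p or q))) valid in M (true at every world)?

Recall that Box ψ holds at a world iff ψ holds at every accessible world, and Dia ψ holds iff ψ holds at some accessible world.
Let φ = not ((q or s) -> Box (p -> (p or q))). Evaluate φ at each world:
  w0 (successors {w0, w2}): φ is false.
  w1 (successors {w0, w1, w3}): φ is false.
  w2 (successors {w0, w3}): φ is false.
  w3 (successors {w0, w2}): φ is false.
Detail at w0 (counterexample):
  At w0: (q or s) -> Box (p -> (p or q)) is true, so not ((q or s) -> Box (p -> (p or q))) is false.
    At w0: q or s is true, Box (p -> (p or q)) is true, so (q or s) -> Box (p -> (p or q)) is true.
      At w0: Box (p -> (p or q)) requires p -> (p or q) at every successor {w0, w2}.
        At w0: p -> (p or q) is true.
        At w2: p -> (p or q) is true.
      So Box (p -> (p or q)) is true at w0.

No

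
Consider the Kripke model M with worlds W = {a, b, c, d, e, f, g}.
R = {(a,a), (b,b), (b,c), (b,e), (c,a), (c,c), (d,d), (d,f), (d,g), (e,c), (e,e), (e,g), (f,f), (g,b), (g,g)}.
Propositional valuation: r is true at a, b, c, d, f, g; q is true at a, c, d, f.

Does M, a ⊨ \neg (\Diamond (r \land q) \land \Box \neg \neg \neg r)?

Yes

At a: \Diamond (r \land q) \land \Box \neg \neg \neg r is false, so \neg (\Diamond (r \land q) \land \Box \neg \neg \neg r) is true.
  At a: \Diamond (r \land q) is true, \Box \neg \neg \neg r is false, so \Diamond (r \land q) \land \Box \neg \neg \neg r is false.
    At a: \Diamond (r \land q) requires r \land q at some successor in {a}.
      r \land q holds at a, so \Diamond (r \land q) is true at a.
    At a: \Box \neg \neg \neg r requires \neg \neg \neg r at every successor {a}.
      \neg \neg \neg r fails at a, so \Box \neg \neg \neg r is false at a.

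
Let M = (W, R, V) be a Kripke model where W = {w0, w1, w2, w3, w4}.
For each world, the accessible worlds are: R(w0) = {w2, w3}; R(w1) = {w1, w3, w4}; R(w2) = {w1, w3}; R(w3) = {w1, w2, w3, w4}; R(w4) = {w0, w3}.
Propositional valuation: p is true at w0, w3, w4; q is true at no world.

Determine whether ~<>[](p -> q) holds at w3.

Recall that []ψ holds at a world iff ψ holds at every accessible world, and <>ψ holds iff ψ holds at some accessible world.
At w3: <>[](p -> q) is false, so ~<>[](p -> q) is true.
  At w3: <>[](p -> q) requires [](p -> q) at some successor in {w1, w2, w3, w4}.
    At w1: [](p -> q) is false.
    At w2: [](p -> q) is false.
    At w3: [](p -> q) is false.
    At w4: [](p -> q) is false.
  So <>[](p -> q) is false at w3.

Yes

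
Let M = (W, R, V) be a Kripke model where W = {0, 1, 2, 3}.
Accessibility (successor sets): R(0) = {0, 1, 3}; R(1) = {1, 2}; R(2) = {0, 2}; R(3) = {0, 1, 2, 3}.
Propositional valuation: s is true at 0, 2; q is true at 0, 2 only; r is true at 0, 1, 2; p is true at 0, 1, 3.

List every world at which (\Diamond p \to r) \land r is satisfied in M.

Let φ = (\Diamond p \to r) \land r. Evaluate φ at each world:
  0 (successors {0, 1, 3}): φ is true.
  1 (successors {1, 2}): φ is true.
  2 (successors {0, 2}): φ is true.
  3 (successors {0, 1, 2, 3}): φ is false.
For instance, at 0:
  At 0: \Diamond p \to r is true, r is true, so (\Diamond p \to r) \land r is true.
    At 0: \Diamond p is true, r is true, so \Diamond p \to r is true.
      At 0: \Diamond p requires p at some successor in {0, 1, 3}.
        p holds at 0, so \Diamond p is true at 0.
Satisfying worlds: {0, 1, 2}

0, 1, 2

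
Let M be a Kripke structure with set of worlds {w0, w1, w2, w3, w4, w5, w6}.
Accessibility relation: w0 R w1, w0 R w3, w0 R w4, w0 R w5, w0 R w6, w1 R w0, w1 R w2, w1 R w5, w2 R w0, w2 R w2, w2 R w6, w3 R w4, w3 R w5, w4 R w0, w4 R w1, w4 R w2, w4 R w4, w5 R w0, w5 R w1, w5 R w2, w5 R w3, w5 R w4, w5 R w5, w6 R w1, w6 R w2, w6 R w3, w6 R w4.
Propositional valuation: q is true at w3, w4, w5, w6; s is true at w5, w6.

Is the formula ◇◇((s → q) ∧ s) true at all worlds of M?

Yes

Let φ = ◇◇((s → q) ∧ s). Evaluate φ at each world:
  w0 (successors {w1, w3, w4, w5, w6}): φ is true.
  w1 (successors {w0, w2, w5}): φ is true.
  w2 (successors {w0, w2, w6}): φ is true.
  w3 (successors {w4, w5}): φ is true.
  w4 (successors {w0, w1, w2, w4}): φ is true.
  w5 (successors {w0, w1, w2, w3, w4, w5}): φ is true.
  w6 (successors {w1, w2, w3, w4}): φ is true.
For instance, at w5:
  At w5: ◇◇((s → q) ∧ s) requires ◇((s → q) ∧ s) at some successor in {w0, w1, w2, w3, w4, w5}.
    ◇((s → q) ∧ s) holds at w0, so ◇◇((s → q) ∧ s) is true at w5.
      At w0: ◇((s → q) ∧ s) requires (s → q) ∧ s at some successor in {w1, w3, w4, w5, w6}.
        (s → q) ∧ s holds at w5, so ◇((s → q) ∧ s) is true at w0.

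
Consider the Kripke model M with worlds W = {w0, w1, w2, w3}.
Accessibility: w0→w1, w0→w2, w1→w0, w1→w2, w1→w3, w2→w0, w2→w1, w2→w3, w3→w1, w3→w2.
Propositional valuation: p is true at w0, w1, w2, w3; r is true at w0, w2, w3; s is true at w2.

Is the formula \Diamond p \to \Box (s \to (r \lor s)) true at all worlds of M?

Let φ = \Diamond p \to \Box (s \to (r \lor s)). Evaluate φ at each world:
  w0 (successors {w1, w2}): φ is true.
  w1 (successors {w0, w2, w3}): φ is true.
  w2 (successors {w0, w1, w3}): φ is true.
  w3 (successors {w1, w2}): φ is true.
For instance, at w3:
  At w3: \Diamond p is true, \Box (s \to (r \lor s)) is true, so \Diamond p \to \Box (s \to (r \lor s)) is true.
    At w3: \Diamond p requires p at some successor in {w1, w2}.
      p holds at w1, so \Diamond p is true at w3.
    At w3: \Box (s \to (r \lor s)) requires s \to (r \lor s) at every successor {w1, w2}.
      At w1: s \to (r \lor s) is true.
      At w2: s \to (r \lor s) is true.
    So \Box (s \to (r \lor s)) is true at w3.

Yes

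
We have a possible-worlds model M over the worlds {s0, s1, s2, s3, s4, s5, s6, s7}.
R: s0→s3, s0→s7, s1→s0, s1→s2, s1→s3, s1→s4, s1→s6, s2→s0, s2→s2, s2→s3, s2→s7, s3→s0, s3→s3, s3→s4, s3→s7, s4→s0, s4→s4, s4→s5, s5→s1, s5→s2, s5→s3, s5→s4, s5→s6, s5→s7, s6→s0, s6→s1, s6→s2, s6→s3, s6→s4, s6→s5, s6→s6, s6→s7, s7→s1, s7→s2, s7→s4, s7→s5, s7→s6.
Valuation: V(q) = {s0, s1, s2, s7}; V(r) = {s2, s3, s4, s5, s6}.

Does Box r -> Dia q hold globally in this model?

Recall that Box ψ holds at a world iff ψ holds at every accessible world, and Dia ψ holds iff ψ holds at some accessible world.
Let φ = Box r -> Dia q. Evaluate φ at each world:
  s0 (successors {s3, s7}): φ is true.
  s1 (successors {s0, s2, s3, s4, s6}): φ is true.
  s2 (successors {s0, s2, s3, s7}): φ is true.
  s3 (successors {s0, s3, s4, s7}): φ is true.
  s4 (successors {s0, s4, s5}): φ is true.
  s5 (successors {s1, s2, s3, s4, s6, s7}): φ is true.
  s6 (successors {s0, s1, s2, s3, s4, s5, s6, s7}): φ is true.
  s7 (successors {s1, s2, s4, s5, s6}): φ is true.
For instance, at s3:
  At s3: Box r is false, Dia q is true, so Box r -> Dia q is true.
    At s3: Box r requires r at every successor {s0, s3, s4, s7}.
      r fails at s0, so Box r is false at s3.
    At s3: Dia q requires q at some successor in {s0, s3, s4, s7}.
      q holds at s0, so Dia q is true at s3.

Yes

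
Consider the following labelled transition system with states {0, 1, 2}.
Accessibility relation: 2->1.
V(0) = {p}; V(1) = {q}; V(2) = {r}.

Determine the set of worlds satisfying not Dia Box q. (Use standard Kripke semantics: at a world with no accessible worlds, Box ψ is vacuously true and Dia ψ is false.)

Let φ = not Dia Box q. Evaluate φ at each world:
  0 (successors ∅): φ is true.
  1 (successors ∅): φ is true.
  2 (successors {1}): φ is false.
For instance, at 2:
  At 2: Dia Box q is true, so not Dia Box q is false.
    At 2: Dia Box q requires Box q at some successor in {1}.
      Box q holds at 1, so Dia Box q is true at 2.
Satisfying worlds: {0, 1}

0, 1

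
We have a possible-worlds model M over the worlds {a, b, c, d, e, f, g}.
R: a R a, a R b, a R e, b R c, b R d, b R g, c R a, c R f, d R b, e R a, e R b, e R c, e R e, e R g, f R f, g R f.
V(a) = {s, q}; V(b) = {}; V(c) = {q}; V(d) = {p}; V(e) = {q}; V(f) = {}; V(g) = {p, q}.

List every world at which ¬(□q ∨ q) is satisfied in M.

Recall that □ψ holds at a world iff ψ holds at every accessible world, and ◇ψ holds iff ψ holds at some accessible world.
Let φ = ¬(□q ∨ q). Evaluate φ at each world:
  a (successors {a, b, e}): φ is false.
  b (successors {c, d, g}): φ is true.
  c (successors {a, f}): φ is false.
  d (successors {b}): φ is true.
  e (successors {a, b, c, e, g}): φ is false.
  f (successors {f}): φ is true.
  g (successors {f}): φ is false.
For instance, at e:
  At e: □q ∨ q is true, so ¬(□q ∨ q) is false.
    At e: □q is false, q is true, so □q ∨ q is true.
      At e: □q requires q at every successor {a, b, c, e, g}.
        q fails at b, so □q is false at e.
Satisfying worlds: {b, d, f}

b, d, f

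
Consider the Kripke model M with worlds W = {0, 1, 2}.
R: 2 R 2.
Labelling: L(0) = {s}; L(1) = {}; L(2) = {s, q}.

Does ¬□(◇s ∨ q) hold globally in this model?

Let φ = ¬□(◇s ∨ q). Evaluate φ at each world:
  0 (successors ∅): φ is false.
  1 (successors ∅): φ is false.
  2 (successors {2}): φ is false.
Detail at 0 (counterexample):
  At 0: □(◇s ∨ q) is true, so ¬□(◇s ∨ q) is false.
    At 0: no accessible worlds, so □(◇s ∨ q) holds vacuously.

No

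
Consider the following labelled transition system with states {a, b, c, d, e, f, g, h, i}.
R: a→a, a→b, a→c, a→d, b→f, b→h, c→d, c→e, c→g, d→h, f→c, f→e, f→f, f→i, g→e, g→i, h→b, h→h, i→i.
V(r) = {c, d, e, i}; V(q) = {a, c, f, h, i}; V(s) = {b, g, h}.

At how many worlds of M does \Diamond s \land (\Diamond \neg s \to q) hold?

4

Let φ = \Diamond s \land (\Diamond \neg s \to q). Evaluate φ at each world:
  a (successors {a, b, c, d}): φ is true.
  b (successors {f, h}): φ is false.
  c (successors {d, e, g}): φ is true.
  d (successors {h}): φ is true.
  e (successors ∅): φ is false.
  f (successors {c, e, f, i}): φ is false.
  g (successors {e, i}): φ is false.
  h (successors {b, h}): φ is true.
  i (successors {i}): φ is false.
For instance, at d:
  At d: \Diamond s is true, \Diamond \neg s \to q is true, so \Diamond s \land (\Diamond \neg s \to q) is true.
    At d: \Diamond s requires s at some successor in {h}.
      s holds at h, so \Diamond s is true at d.
    At d: \Diamond \neg s is false, q is false, so \Diamond \neg s \to q is true.
      At d: \Diamond \neg s requires \neg s at some successor in {h}.
        At h: \neg s is false.
      So \Diamond \neg s is false at d.
Satisfying worlds: {a, c, d, h}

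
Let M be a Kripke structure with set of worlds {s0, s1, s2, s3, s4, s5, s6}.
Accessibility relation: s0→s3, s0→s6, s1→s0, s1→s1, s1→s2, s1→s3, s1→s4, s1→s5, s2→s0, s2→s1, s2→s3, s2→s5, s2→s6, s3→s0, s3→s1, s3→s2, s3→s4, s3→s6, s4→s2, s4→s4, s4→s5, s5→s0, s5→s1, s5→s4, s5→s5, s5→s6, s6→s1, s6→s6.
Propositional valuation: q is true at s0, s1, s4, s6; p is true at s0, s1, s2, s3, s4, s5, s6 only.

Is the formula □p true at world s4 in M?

Yes

At s4: □p requires p at every successor {s2, s4, s5}.
  At s2: p is true.
  At s4: p is true.
  At s5: p is true.
So □p is true at s4.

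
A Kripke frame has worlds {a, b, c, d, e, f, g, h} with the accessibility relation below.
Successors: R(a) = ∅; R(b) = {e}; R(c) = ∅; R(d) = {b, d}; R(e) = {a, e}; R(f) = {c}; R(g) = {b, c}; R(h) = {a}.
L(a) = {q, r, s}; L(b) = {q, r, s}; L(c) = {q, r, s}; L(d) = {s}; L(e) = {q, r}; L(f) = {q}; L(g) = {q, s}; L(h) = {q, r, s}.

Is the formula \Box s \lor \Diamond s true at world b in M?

No

At b: \Box s is false, \Diamond s is false, so \Box s \lor \Diamond s is false.
  At b: \Box s requires s at every successor {e}.
    s fails at e, so \Box s is false at b.
  At b: \Diamond s requires s at some successor in {e}.
    At e: s is false.
  So \Diamond s is false at b.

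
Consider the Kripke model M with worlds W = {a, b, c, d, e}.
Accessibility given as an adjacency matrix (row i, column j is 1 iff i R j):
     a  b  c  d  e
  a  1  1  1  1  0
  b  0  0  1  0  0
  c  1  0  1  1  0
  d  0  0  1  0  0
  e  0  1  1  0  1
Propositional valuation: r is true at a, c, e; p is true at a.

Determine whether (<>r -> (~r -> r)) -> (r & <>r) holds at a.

At a: <>r -> (~r -> r) is true, r & <>r is true, so (<>r -> (~r -> r)) -> (r & <>r) is true.
  At a: <>r is true, ~r -> r is true, so <>r -> (~r -> r) is true.
    At a: <>r requires r at some successor in {a, b, c, d}.
      r holds at a, so <>r is true at a.
  At a: r is true, <>r is true, so r & <>r is true.
    At a: <>r requires r at some successor in {a, b, c, d}.
      r holds at a, so <>r is true at a.

Yes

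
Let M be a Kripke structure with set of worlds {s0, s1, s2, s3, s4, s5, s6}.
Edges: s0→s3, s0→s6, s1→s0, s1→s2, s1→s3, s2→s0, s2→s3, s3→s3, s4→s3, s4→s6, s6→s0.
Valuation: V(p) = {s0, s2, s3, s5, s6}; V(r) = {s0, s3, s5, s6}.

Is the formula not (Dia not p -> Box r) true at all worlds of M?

No

Let φ = not (Dia not p -> Box r). Evaluate φ at each world:
  s0 (successors {s3, s6}): φ is false.
  s1 (successors {s0, s2, s3}): φ is false.
  s2 (successors {s0, s3}): φ is false.
  s3 (successors {s3}): φ is false.
  s4 (successors {s3, s6}): φ is false.
  s5 (successors ∅): φ is false.
  s6 (successors {s0}): φ is false.
Detail at s0 (counterexample):
  At s0: Dia not p -> Box r is true, so not (Dia not p -> Box r) is false.
    At s0: Dia not p is false, Box r is true, so Dia not p -> Box r is true.
      At s0: Dia not p requires not p at some successor in {s3, s6}.
        At s3: not p is false.
        At s6: not p is false.
      So Dia not p is false at s0.
      At s0: Box r requires r at every successor {s3, s6}.
        At s3: r is true.
        At s6: r is true.
      So Box r is true at s0.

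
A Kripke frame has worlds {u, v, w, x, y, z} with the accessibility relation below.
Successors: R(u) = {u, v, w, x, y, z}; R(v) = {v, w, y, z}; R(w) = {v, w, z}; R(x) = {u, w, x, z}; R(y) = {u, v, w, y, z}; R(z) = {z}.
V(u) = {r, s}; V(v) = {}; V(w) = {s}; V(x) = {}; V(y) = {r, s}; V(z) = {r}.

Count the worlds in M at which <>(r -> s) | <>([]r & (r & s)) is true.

Let φ = <>(r -> s) | <>([]r & (r & s)). Evaluate φ at each world:
  u (successors {u, v, w, x, y, z}): φ is true.
  v (successors {v, w, y, z}): φ is true.
  w (successors {v, w, z}): φ is true.
  x (successors {u, w, x, z}): φ is true.
  y (successors {u, v, w, y, z}): φ is true.
  z (successors {z}): φ is false.
For instance, at z:
  At z: <>(r -> s) is false, <>([]r & (r & s)) is false, so <>(r -> s) | <>([]r & (r & s)) is false.
    At z: <>(r -> s) requires r -> s at some successor in {z}.
      At z: r -> s is false.
    So <>(r -> s) is false at z.
    At z: <>([]r & (r & s)) requires []r & (r & s) at some successor in {z}.
      At z: []r & (r & s) is false.
    So <>([]r & (r & s)) is false at z.
Satisfying worlds: {u, v, w, x, y}

5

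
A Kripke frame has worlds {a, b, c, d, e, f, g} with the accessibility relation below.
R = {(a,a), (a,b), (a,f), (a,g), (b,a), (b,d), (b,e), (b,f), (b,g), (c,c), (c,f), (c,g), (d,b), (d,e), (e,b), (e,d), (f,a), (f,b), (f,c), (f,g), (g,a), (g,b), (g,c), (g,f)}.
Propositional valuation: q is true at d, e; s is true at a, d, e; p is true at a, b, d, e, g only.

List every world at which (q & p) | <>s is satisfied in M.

Let φ = (q & p) | <>s. Evaluate φ at each world:
  a (successors {a, b, f, g}): φ is true.
  b (successors {a, d, e, f, g}): φ is true.
  c (successors {c, f, g}): φ is false.
  d (successors {b, e}): φ is true.
  e (successors {b, d}): φ is true.
  f (successors {a, b, c, g}): φ is true.
  g (successors {a, b, c, f}): φ is true.
For instance, at b:
  At b: q & p is false, <>s is true, so (q & p) | <>s is true.
    At b: <>s requires s at some successor in {a, d, e, f, g}.
      s holds at a, so <>s is true at b.
Satisfying worlds: {a, b, d, e, f, g}

a, b, d, e, f, g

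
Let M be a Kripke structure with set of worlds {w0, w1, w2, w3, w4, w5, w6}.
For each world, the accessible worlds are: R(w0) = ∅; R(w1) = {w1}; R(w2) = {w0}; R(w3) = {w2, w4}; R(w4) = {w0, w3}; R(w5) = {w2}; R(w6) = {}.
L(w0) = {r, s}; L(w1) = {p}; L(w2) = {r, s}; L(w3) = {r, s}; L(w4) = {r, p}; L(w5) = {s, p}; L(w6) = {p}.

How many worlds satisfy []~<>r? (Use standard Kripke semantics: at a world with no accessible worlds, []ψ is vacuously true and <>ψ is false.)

Let φ = []~<>r. Evaluate φ at each world:
  w0 (successors ∅): φ is true.
  w1 (successors {w1}): φ is true.
  w2 (successors {w0}): φ is true.
  w3 (successors {w2, w4}): φ is false.
  w4 (successors {w0, w3}): φ is false.
  w5 (successors {w2}): φ is false.
  w6 (successors ∅): φ is true.
For instance, at w2:
  At w2: []~<>r requires ~<>r at every successor {w0}.
      At w0: <>r is false, so ~<>r is true.
  So []~<>r is true at w2.
Satisfying worlds: {w0, w1, w2, w6}

4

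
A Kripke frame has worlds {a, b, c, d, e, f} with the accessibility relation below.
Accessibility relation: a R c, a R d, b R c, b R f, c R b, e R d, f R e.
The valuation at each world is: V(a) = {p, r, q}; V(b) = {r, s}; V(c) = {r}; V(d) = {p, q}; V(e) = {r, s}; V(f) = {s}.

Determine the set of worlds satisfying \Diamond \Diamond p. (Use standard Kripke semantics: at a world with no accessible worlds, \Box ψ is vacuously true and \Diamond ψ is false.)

f

Let φ = \Diamond \Diamond p. Evaluate φ at each world:
  a (successors {c, d}): φ is false.
  b (successors {c, f}): φ is false.
  c (successors {b}): φ is false.
  d (successors ∅): φ is false.
  e (successors {d}): φ is false.
  f (successors {e}): φ is true.
For instance, at f:
  At f: \Diamond \Diamond p requires \Diamond p at some successor in {e}.
    \Diamond p holds at e, so \Diamond \Diamond p is true at f.
      At e: \Diamond p requires p at some successor in {d}.
        p holds at d, so \Diamond p is true at e.
Satisfying worlds: {f}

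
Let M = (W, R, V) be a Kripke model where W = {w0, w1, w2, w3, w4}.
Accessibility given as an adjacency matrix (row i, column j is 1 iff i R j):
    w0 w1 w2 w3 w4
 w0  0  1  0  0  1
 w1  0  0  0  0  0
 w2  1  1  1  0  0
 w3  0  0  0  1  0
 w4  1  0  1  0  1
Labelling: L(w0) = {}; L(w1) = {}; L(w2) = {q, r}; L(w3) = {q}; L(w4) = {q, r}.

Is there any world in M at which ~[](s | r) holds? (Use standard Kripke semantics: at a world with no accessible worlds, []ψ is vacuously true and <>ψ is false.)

Yes

Let φ = ~[](s | r). Evaluate φ at each world:
  w0 (successors {w1, w4}): φ is true.
  w1 (successors ∅): φ is false.
  w2 (successors {w0, w1, w2}): φ is true.
  w3 (successors {w3}): φ is true.
  w4 (successors {w0, w2, w4}): φ is true.
Detail at w0 (witness):
  At w0: [](s | r) is false, so ~[](s | r) is true.
    At w0: [](s | r) requires s | r at every successor {w1, w4}.
      s | r fails at w1, so [](s | r) is false at w0.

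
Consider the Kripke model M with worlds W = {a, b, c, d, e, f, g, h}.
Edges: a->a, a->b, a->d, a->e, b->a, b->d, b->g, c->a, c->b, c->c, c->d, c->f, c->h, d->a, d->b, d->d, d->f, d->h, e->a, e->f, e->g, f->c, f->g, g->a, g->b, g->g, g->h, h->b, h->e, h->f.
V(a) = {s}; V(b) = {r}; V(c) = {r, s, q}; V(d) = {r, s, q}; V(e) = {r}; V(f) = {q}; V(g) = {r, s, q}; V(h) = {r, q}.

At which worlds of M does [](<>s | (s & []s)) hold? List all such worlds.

a, b, e, f, h

Recall that []ψ holds at a world iff ψ holds at every accessible world, and <>ψ holds iff ψ holds at some accessible world.
Let φ = [](<>s | (s & []s)). Evaluate φ at each world:
  a (successors {a, b, d, e}): φ is true.
  b (successors {a, d, g}): φ is true.
  c (successors {a, b, c, d, f, h}): φ is false.
  d (successors {a, b, d, f, h}): φ is false.
  e (successors {a, f, g}): φ is true.
  f (successors {c, g}): φ is true.
  g (successors {a, b, g, h}): φ is false.
  h (successors {b, e, f}): φ is true.
For instance, at b:
  At b: [](<>s | (s & []s)) requires <>s | (s & []s) at every successor {a, d, g}.
      At a: <>s is true, s & []s is false, so <>s | (s & []s) is true.
      At d: <>s is true, s & []s is false, so <>s | (s & []s) is true.
      At g: <>s is true, s & []s is false, so <>s | (s & []s) is true.
  So [](<>s | (s & []s)) is true at b.
Satisfying worlds: {a, b, e, f, h}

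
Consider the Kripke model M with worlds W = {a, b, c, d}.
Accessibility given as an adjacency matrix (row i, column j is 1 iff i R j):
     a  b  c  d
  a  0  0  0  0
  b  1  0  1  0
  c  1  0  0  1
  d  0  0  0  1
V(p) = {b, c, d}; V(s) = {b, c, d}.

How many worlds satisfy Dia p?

3

Recall that Dia ψ holds at a world iff ψ holds at some accessible world.
Let φ = Dia p. Evaluate φ at each world:
  a (successors ∅): φ is false.
  b (successors {a, c}): φ is true.
  c (successors {a, d}): φ is true.
  d (successors {d}): φ is true.
For instance, at b:
  At b: Dia p requires p at some successor in {a, c}.
    p holds at c, so Dia p is true at b.
Satisfying worlds: {b, c, d}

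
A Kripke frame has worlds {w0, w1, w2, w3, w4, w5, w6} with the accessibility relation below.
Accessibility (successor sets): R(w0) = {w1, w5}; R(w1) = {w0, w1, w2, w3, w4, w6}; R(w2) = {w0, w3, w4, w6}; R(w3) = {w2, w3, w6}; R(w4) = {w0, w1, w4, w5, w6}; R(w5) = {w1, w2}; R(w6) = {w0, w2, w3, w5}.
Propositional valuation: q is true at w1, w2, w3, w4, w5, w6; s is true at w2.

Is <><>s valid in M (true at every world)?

Let φ = <><>s. Evaluate φ at each world:
  w0 (successors {w1, w5}): φ is true.
  w1 (successors {w0, w1, w2, w3, w4, w6}): φ is true.
  w2 (successors {w0, w3, w4, w6}): φ is true.
  w3 (successors {w2, w3, w6}): φ is true.
  w4 (successors {w0, w1, w4, w5, w6}): φ is true.
  w5 (successors {w1, w2}): φ is true.
  w6 (successors {w0, w2, w3, w5}): φ is true.
For instance, at w3:
  At w3: <><>s requires <>s at some successor in {w2, w3, w6}.
    <>s holds at w3, so <><>s is true at w3.
      At w3: <>s requires s at some successor in {w2, w3, w6}.
        s holds at w2, so <>s is true at w3.

Yes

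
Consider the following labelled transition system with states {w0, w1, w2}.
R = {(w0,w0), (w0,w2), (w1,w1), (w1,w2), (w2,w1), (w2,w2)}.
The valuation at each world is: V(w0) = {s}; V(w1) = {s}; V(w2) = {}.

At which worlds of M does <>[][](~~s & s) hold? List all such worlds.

none

Recall that []ψ holds at a world iff ψ holds at every accessible world, and <>ψ holds iff ψ holds at some accessible world.
Let φ = <>[][](~~s & s). Evaluate φ at each world:
  w0 (successors {w0, w2}): φ is false.
  w1 (successors {w1, w2}): φ is false.
  w2 (successors {w1, w2}): φ is false.
For instance, at w2:
  At w2: <>[][](~~s & s) requires [][](~~s & s) at some successor in {w1, w2}.
    At w1: [][](~~s & s) is false.
    At w2: [][](~~s & s) is false.
  So <>[][](~~s & s) is false at w2.
Satisfying worlds: none.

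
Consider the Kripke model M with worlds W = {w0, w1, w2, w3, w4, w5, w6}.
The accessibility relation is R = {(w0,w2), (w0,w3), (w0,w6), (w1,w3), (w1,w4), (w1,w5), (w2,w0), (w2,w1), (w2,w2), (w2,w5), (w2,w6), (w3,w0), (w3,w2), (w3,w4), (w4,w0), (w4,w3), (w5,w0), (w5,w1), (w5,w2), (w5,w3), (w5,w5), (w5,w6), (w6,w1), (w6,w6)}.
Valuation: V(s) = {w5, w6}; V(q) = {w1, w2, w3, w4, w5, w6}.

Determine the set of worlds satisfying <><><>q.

Let φ = <><><>q. Evaluate φ at each world:
  w0 (successors {w2, w3, w6}): φ is true.
  w1 (successors {w3, w4, w5}): φ is true.
  w2 (successors {w0, w1, w2, w5, w6}): φ is true.
  w3 (successors {w0, w2, w4}): φ is true.
  w4 (successors {w0, w3}): φ is true.
  w5 (successors {w0, w1, w2, w3, w5, w6}): φ is true.
  w6 (successors {w1, w6}): φ is true.
For instance, at w1:
  At w1: <><><>q requires <><>q at some successor in {w3, w4, w5}.
    <><>q holds at w3, so <><><>q is true at w1.
      At w3: <><>q requires <>q at some successor in {w0, w2, w4}.
        <>q holds at w0, so <><>q is true at w3.
Satisfying worlds: {w0, w1, w2, w3, w4, w5, w6}

w0, w1, w2, w3, w4, w5, w6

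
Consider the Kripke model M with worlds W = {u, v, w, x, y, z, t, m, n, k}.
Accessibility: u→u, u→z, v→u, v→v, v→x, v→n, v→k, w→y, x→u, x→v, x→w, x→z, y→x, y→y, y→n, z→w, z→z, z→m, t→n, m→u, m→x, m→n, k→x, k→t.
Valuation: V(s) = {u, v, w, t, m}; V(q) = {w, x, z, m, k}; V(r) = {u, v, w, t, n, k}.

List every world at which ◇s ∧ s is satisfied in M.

Let φ = ◇s ∧ s. Evaluate φ at each world:
  u (successors {u, z}): φ is true.
  v (successors {u, v, x, n, k}): φ is true.
  w (successors {y}): φ is false.
  x (successors {u, v, w, z}): φ is false.
  y (successors {x, y, n}): φ is false.
  z (successors {w, z, m}): φ is false.
  t (successors {n}): φ is false.
  m (successors {u, x, n}): φ is true.
  n (successors ∅): φ is false.
  k (successors {x, t}): φ is false.
For instance, at t:
  At t: ◇s is false, s is true, so ◇s ∧ s is false.
    At t: ◇s requires s at some successor in {n}.
      At n: s is false.
    So ◇s is false at t.
Satisfying worlds: {u, v, m}

u, v, m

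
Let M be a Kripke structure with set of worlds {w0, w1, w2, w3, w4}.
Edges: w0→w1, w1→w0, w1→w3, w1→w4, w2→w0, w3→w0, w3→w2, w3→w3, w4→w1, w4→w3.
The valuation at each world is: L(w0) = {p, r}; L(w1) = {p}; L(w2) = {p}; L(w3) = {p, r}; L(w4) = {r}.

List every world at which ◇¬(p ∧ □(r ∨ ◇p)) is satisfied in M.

w1

Let φ = ◇¬(p ∧ □(r ∨ ◇p)). Evaluate φ at each world:
  w0 (successors {w1}): φ is false.
  w1 (successors {w0, w3, w4}): φ is true.
  w2 (successors {w0}): φ is false.
  w3 (successors {w0, w2, w3}): φ is false.
  w4 (successors {w1, w3}): φ is false.
For instance, at w2:
  At w2: ◇¬(p ∧ □(r ∨ ◇p)) requires ¬(p ∧ □(r ∨ ◇p)) at some successor in {w0}.
    At w0: ¬(p ∧ □(r ∨ ◇p)) is false.
  So ◇¬(p ∧ □(r ∨ ◇p)) is false at w2.
Satisfying worlds: {w1}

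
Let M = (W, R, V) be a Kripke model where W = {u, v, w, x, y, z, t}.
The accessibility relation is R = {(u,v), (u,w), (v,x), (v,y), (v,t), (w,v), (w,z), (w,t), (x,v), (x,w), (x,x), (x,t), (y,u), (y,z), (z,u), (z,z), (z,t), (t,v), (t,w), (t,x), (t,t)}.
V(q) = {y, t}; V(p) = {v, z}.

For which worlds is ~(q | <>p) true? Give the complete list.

Let φ = ~(q | <>p). Evaluate φ at each world:
  u (successors {v, w}): φ is false.
  v (successors {x, y, t}): φ is true.
  w (successors {v, z, t}): φ is false.
  x (successors {v, w, x, t}): φ is false.
  y (successors {u, z}): φ is false.
  z (successors {u, z, t}): φ is false.
  t (successors {v, w, x, t}): φ is false.
For instance, at u:
  At u: q | <>p is true, so ~(q | <>p) is false.
    At u: q is false, <>p is true, so q | <>p is true.
      At u: <>p requires p at some successor in {v, w}.
        p holds at v, so <>p is true at u.
Satisfying worlds: {v}

v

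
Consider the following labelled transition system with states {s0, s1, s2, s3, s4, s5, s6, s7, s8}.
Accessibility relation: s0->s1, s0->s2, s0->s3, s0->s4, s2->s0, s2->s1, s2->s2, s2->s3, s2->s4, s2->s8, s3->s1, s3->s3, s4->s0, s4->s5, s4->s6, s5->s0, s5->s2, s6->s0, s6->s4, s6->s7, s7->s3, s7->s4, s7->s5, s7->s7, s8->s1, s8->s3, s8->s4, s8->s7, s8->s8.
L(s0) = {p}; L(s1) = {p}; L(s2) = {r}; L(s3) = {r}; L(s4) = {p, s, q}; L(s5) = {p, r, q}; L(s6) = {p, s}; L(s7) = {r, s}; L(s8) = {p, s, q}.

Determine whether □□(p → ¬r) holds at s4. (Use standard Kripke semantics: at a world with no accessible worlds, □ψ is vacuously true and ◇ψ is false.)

At s4: □□(p → ¬r) requires □(p → ¬r) at every successor {s0, s5, s6}.
    At s0: □(p → ¬r) requires p → ¬r at every successor {s1, s2, s3, s4}.
      At s1: p → ¬r is true.
      At s2: p → ¬r is true.
      At s3: p → ¬r is true.
      At s4: p → ¬r is true.
    So □(p → ¬r) is true at s0.
    At s5: □(p → ¬r) requires p → ¬r at every successor {s0, s2}.
      At s0: p → ¬r is true.
      At s2: p → ¬r is true.
    So □(p → ¬r) is true at s5.
    At s6: □(p → ¬r) requires p → ¬r at every successor {s0, s4, s7}.
      At s0: p → ¬r is true.
      At s4: p → ¬r is true.
      At s7: p → ¬r is true.
    So □(p → ¬r) is true at s6.
So □□(p → ¬r) is true at s4.

Yes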